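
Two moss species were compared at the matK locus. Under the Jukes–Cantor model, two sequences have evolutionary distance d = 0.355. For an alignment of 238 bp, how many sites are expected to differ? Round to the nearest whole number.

Invert JC69: p = (3/4)(1 − e^(−4d/3)) = 0.75 × (1 − e^(-0.473333)) = 0.75 × (1 − 0.622923) = 0.282808.
Expected differing sites = pL ≈ 0.282808 × 238 = 67.308304 ≈ 67.

67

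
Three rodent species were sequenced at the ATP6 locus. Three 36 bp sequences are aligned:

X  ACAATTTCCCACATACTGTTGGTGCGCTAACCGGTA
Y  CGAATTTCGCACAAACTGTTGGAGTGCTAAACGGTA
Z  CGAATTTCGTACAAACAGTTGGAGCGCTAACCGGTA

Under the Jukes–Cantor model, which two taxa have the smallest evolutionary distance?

X–Y: 7/36 differ, p = 0.194, d = 0.225.
X–Z: 7/36 differ, p = 0.194, d = 0.225.
Y–Z: 4/36 differ, p = 0.111, d = 0.120.
The smallest distance is between Y and Z.

Y and Z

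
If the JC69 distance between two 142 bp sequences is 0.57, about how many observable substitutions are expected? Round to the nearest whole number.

57

Invert JC69: p = (3/4)(1 − e^(−4d/3)) = 0.75 × (1 − e^(-0.76)) = 0.75 × (1 − 0.467666) = 0.399251.
Expected differing sites = pL ≈ 0.399251 × 142 = 56.693642 ≈ 57.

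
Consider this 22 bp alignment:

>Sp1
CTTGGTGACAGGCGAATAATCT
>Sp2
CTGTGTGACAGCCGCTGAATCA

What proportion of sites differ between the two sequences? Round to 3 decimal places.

The sequences differ at 7 of 22 positions (sites 3, 4, 12, 15, 16, 17, 22).
p = 7/22 = 0.318181… ≈ 0.318 (to 3 d.p.).

0.318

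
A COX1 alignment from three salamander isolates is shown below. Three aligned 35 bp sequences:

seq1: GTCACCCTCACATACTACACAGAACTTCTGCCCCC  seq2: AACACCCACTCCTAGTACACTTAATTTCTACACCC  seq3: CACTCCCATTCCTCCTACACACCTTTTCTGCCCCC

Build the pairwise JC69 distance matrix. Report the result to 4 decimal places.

d(seq1,seq2) = 0.4073, d(seq1,seq3) = 0.4582, d(seq2,seq3) = 0.4073

seq1–seq2: 11/35 sites differ → p ≈ 0.314286, d = −0.75 ln(1 − 0.419048) = 0.407315 ≈ 0.4073.
seq1–seq3: 12/35 sites differ → p ≈ 0.342857, d = −0.75 ln(1 − 0.457143) = 0.458182 ≈ 0.4582.
seq2–seq3: 11/35 sites differ → p ≈ 0.314286, d = −0.75 ln(1 − 0.419048) = 0.407315 ≈ 0.4073.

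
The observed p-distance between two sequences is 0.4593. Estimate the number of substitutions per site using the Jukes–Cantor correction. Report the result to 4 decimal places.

d = −(3/4) ln(1 − 4p/3) = −0.75 ln(1 − 0.6124) = −0.75 ln(0.3876)
  = −0.75 × (-0.947781) = 0.710836 substitutions/site.

0.7108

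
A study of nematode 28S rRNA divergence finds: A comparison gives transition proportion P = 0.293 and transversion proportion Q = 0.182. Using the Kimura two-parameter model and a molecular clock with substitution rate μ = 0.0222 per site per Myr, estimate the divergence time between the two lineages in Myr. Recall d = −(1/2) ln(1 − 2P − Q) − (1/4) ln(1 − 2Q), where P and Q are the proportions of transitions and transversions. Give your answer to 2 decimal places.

Under the Kimura two-parameter model, d = −½ ln(1 − 2P − Q) − ¼ ln(1 − 2Q).
1 − 2P − Q = 0.232, giving −½ ln(0.232) = 0.730509.
1 − 2Q = 0.636, giving −¼ ln(0.636) = 0.113139.
d = 0.730509 + 0.113139 = 0.843648.
Under a molecular clock d = 2μt, so t = d/(2μ) = 0.843648 / (2 × 0.0222) = 19.00 Myr.

19.00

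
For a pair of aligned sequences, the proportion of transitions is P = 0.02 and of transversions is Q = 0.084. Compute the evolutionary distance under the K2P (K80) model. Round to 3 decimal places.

Under the Kimura two-parameter model, d = −½ ln(1 − 2P − Q) − ¼ ln(1 − 2Q).
1 − 2P − Q = 0.876, giving −½ ln(0.876) = 0.066195.
1 − 2Q = 0.832, giving −¼ ln(0.832) = 0.045981.
d = 0.066195 + 0.045981 = 0.112176.

0.112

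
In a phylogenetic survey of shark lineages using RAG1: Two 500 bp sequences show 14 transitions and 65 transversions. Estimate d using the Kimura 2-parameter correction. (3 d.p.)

P = 14/500 = 0.028 and Q = 65/500 = 0.13.
Under the Kimura two-parameter model, d = −½ ln(1 − 2P − Q) − ¼ ln(1 − 2Q).
1 − 2P − Q = 0.814, giving −½ ln(0.814) = 0.102897.
1 − 2Q = 0.74, giving −¼ ln(0.74) = 0.075276.
d = 0.102897 + 0.075276 = 0.178173.

0.178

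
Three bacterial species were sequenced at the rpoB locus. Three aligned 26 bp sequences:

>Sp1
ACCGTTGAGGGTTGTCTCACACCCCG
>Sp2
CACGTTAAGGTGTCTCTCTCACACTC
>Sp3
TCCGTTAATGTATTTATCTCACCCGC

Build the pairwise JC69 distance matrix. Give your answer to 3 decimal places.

d(Sp1,Sp2) = 0.539, d(Sp1,Sp3) = 0.539, d(Sp2,Sp3) = 0.396

Sp1–Sp2: 10/26 sites differ → p ≈ 0.384615, d = −0.75 ln(1 − 0.51282) = 0.539341 ≈ 0.539.
Sp1–Sp3: 10/26 sites differ → p ≈ 0.384615, d = −0.75 ln(1 − 0.51282) = 0.539341 ≈ 0.539.
Sp2–Sp3: 8/26 sites differ → p ≈ 0.307692, d = −0.75 ln(1 − 0.410256) = 0.396050 ≈ 0.396.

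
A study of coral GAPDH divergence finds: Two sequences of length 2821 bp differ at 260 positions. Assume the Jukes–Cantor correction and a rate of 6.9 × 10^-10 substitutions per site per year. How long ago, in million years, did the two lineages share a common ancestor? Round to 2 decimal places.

71.26

p = 260/2821 ≈ 0.092166.
d = −(3/4) ln(1 − 4p/3) = −0.75 ln(1 − 0.122888) = −0.75 ln(0.877112)
  = −0.75 × (-0.131121) = 0.098341 substitutions/site.
Under a molecular clock d = 2μt, so t = d/(2μ) = 0.098341 / (2 × 6.9 × 10^-10) = 71.26 million years.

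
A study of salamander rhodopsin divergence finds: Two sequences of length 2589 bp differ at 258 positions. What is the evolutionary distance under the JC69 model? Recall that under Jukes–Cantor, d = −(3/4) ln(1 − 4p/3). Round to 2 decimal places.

0.11

p = 258/2589 ≈ 0.099652.
d = −(3/4) ln(1 − 4p/3) = −0.75 ln(1 − 0.132869) = −0.75 ln(0.867131)
  = −0.75 × (-0.142565) = 0.106924 substitutions/site.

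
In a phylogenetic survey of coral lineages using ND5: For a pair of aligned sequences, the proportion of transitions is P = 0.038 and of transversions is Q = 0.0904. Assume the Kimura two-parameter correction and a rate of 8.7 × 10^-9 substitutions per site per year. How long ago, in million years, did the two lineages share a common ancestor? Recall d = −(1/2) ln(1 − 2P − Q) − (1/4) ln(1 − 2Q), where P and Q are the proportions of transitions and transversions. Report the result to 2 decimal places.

8.10

Under the Kimura two-parameter model, d = −½ ln(1 − 2P − Q) − ¼ ln(1 − 2Q).
1 − 2P − Q = 0.8336, giving −½ ln(0.8336) = 0.091001.
1 − 2Q = 0.8192, giving −¼ ln(0.8192) = 0.049857.
d = 0.091001 + 0.049857 = 0.140858.
Under a molecular clock d = 2μt, so t = d/(2μ) = 0.140858 / (2 × 8.7 × 10^-9) = 8.10 million years.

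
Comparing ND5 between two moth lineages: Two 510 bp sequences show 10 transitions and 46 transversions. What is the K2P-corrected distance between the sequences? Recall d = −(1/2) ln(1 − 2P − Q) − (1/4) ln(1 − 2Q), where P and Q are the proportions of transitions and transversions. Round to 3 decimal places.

0.119

P = 10/510 ≈ 0.019608 and Q = 46/510 ≈ 0.090196.
Under the Kimura two-parameter model, d = −½ ln(1 − 2P − Q) − ¼ ln(1 − 2Q).
1 − 2P − Q = 0.870588, giving −½ ln(0.870588) = 0.069293.
1 − 2Q = 0.819608, giving −¼ ln(0.819608) = 0.049732.
d = 0.069293 + 0.049732 = 0.119025.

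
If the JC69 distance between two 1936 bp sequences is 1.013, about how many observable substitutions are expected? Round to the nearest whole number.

Invert JC69: p = (3/4)(1 − e^(−4d/3)) = 0.75 × (1 − e^(-1.350667)) = 0.75 × (1 − 0.259067) = 0.555700.
Expected differing sites = pL ≈ 0.555700 × 1936 = 1075.8352 ≈ 1076.

1076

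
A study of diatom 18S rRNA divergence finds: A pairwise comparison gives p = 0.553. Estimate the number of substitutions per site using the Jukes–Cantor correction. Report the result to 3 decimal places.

1.003

d = −(3/4) ln(1 − 4p/3) = −0.75 ln(1 − 0.737333) = −0.75 ln(0.262667)
  = −0.75 × (-1.336868) = 1.002651 substitutions/site.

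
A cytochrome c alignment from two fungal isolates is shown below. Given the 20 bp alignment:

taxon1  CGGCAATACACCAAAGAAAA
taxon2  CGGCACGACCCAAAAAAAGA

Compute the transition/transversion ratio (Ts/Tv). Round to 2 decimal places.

0.50

Transitions are A↔G and C↔T; transversions are all other mismatches.
Transitions: 2. Transversions: 4.
R = 2/4 = 0.50.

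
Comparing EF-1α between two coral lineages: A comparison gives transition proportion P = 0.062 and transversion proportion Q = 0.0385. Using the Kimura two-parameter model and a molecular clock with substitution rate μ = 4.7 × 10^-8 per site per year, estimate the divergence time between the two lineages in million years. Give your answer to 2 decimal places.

Under the Kimura two-parameter model, d = −½ ln(1 − 2P − Q) − ¼ ln(1 − 2Q).
1 − 2P − Q = 0.8375, giving −½ ln(0.8375) = 0.088667.
1 − 2Q = 0.923, giving −¼ ln(0.923) = 0.020032.
d = 0.088667 + 0.020032 = 0.108699.
Under a molecular clock d = 2μt, so t = d/(2μ) = 0.108699 / (2 × 4.7 × 10^-8) = 1.16 million years.

1.16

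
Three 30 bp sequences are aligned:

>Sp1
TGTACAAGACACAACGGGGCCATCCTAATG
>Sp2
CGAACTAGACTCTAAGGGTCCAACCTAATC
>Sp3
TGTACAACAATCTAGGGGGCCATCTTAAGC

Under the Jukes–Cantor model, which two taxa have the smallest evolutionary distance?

Sp1 and Sp3

Sp1–Sp2: 9/30 differ, p = 0.300, d = 0.383.
Sp1–Sp3: 8/30 differ, p = 0.267, d = 0.330.
Sp2–Sp3: 10/30 differ, p = 0.333, d = 0.441.
The smallest distance is between Sp1 and Sp3.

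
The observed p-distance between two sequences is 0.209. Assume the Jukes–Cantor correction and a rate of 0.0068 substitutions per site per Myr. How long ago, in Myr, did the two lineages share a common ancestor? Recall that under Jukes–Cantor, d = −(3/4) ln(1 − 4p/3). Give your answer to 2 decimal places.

d = −(3/4) ln(1 − 4p/3) = −0.75 ln(1 − 0.278667) = −0.75 ln(0.721333)
  = −0.75 × (-0.326654) = 0.244991 substitutions/site.
Under a molecular clock d = 2μt, so t = d/(2μ) = 0.244991 / (2 × 0.0068) = 18.01 Myr.

18.01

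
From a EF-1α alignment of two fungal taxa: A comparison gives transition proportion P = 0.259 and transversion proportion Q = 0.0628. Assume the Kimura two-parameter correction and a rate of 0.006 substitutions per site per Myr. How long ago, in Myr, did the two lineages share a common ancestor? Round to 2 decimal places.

39.02

Under the Kimura two-parameter model, d = −½ ln(1 − 2P − Q) − ¼ ln(1 − 2Q).
1 − 2P − Q = 0.4192, giving −½ ln(0.4192) = 0.434704.
1 − 2Q = 0.8744, giving −¼ ln(0.8744) = 0.033554.
d = 0.434704 + 0.033554 = 0.468258.
Under a molecular clock d = 2μt, so t = d/(2μ) = 0.468258 / (2 × 0.006) = 39.02 Myr.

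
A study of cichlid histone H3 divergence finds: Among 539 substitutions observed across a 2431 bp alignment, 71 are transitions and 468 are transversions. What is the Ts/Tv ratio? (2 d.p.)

R = 71/468 = 0.151709… ≈ 0.15 (to 2 d.p.).

0.15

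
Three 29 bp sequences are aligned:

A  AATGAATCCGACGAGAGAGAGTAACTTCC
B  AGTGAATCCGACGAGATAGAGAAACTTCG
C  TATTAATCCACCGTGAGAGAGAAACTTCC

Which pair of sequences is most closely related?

A–B: 4/29 differ, p = 0.138, d = 0.152.
A–C: 6/29 differ, p = 0.207, d = 0.242.
B–C: 8/29 differ, p = 0.276, d = 0.344.
The smallest distance is between A and B.

A and B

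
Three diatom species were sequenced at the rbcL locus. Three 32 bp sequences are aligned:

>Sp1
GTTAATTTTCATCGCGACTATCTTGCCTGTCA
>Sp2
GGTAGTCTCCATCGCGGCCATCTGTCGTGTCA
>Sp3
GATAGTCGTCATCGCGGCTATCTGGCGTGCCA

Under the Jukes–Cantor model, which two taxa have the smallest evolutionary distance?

Sp1–Sp2: 9/32 differ, p = 0.281, d = 0.353.
Sp1–Sp3: 8/32 differ, p = 0.250, d = 0.304.
Sp2–Sp3: 6/32 differ, p = 0.188, d = 0.216.
The smallest distance is between Sp2 and Sp3.

Sp2 and Sp3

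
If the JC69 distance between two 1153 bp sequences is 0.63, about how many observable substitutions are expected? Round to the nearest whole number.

Invert JC69: p = (3/4)(1 − e^(−4d/3)) = 0.75 × (1 − e^(-0.84)) = 0.75 × (1 − 0.431711) = 0.426217.
Expected differing sites = pL ≈ 0.426217 × 1153 = 491.428201 ≈ 491.

491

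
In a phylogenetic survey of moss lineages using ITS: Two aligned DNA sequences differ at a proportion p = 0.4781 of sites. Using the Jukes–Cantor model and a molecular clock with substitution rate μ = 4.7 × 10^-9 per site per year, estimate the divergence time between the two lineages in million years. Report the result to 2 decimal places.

d = −(3/4) ln(1 − 4p/3) = −0.75 ln(1 − 0.637467) = −0.75 ln(0.362533)
  = −0.75 × (-1.014640) = 0.760980 substitutions/site.
Under a molecular clock d = 2μt, so t = d/(2μ) = 0.760980 / (2 × 4.7 × 10^-9) = 80.96 million years.

80.96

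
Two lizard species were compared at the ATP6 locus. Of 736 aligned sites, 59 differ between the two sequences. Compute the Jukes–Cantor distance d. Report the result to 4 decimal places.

p = 59/736 ≈ 0.080163.
d = −(3/4) ln(1 − 4p/3) = −0.75 ln(1 − 0.106884) = −0.75 ln(0.893116)
  = −0.75 × (-0.113039) = 0.084779 substitutions/site.

0.0848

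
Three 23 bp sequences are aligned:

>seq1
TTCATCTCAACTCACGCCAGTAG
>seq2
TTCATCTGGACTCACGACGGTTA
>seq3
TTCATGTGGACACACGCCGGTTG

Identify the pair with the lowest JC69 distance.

seq2 and seq3

seq1–seq2: 6/23 differ, p = 0.261, d = 0.321.
seq1–seq3: 6/23 differ, p = 0.261, d = 0.321.
seq2–seq3: 4/23 differ, p = 0.174, d = 0.198.
The smallest distance is between seq2 and seq3.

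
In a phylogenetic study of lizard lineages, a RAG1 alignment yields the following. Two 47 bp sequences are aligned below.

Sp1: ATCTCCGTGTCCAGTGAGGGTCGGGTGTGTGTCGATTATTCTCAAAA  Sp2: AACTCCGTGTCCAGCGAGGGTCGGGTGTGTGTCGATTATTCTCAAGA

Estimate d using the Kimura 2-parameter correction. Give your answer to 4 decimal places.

0.0671

Of 47 sites, 2 differences are transitions and 1 are transversions, so P = 2/47 ≈ 0.042553 and Q = 1/47 ≈ 0.021277.
Under the Kimura two-parameter model, d = −½ ln(1 − 2P − Q) − ¼ ln(1 − 2Q).
1 − 2P − Q = 0.893617, giving −½ ln(0.893617) = 0.056239.
1 − 2Q = 0.957446, giving −¼ ln(0.957446) = 0.010871.
d = 0.056239 + 0.010871 = 0.067110.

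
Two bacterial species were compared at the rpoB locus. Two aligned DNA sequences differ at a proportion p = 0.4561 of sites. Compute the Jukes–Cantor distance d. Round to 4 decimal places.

0.7026

d = −(3/4) ln(1 − 4p/3) = −0.75 ln(1 − 0.608133) = −0.75 ln(0.391867)
  = −0.75 × (-0.936833) = 0.702625 substitutions/site.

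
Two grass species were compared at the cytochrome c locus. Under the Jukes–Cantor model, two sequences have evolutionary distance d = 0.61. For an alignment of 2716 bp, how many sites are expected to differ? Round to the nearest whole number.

Invert JC69: p = (3/4)(1 − e^(−4d/3)) = 0.75 × (1 − e^(-0.813333)) = 0.75 × (1 − 0.443378) = 0.417467.
Expected differing sites = pL ≈ 0.417467 × 2716 = 1133.840372 ≈ 1134.

1134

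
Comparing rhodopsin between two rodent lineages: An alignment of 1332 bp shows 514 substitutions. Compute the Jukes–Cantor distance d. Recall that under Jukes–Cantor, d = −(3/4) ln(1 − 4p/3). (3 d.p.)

p = 514/1332 ≈ 0.385886.
d = −(3/4) ln(1 − 4p/3) = −0.75 ln(1 − 0.514515) = −0.75 ln(0.485485)
  = −0.75 × (-0.722607) = 0.541955 substitutions/site.

0.542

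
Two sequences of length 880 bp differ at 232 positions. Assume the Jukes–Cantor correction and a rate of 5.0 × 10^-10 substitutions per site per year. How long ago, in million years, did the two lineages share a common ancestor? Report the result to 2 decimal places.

p = 232/880 ≈ 0.263636.
d = −(3/4) ln(1 − 4p/3) = −0.75 ln(1 − 0.351515) = −0.75 ln(0.648485)
  = −0.75 × (-0.433116) = 0.324837 substitutions/site.
Under a molecular clock d = 2μt, so t = d/(2μ) = 0.324837 / (2 × 5.0 × 10^-10) = 324.84 million years.

324.84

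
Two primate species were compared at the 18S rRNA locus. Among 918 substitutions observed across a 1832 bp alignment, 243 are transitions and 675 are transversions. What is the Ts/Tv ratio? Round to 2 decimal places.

R = 243/675 = 0.36.

0.36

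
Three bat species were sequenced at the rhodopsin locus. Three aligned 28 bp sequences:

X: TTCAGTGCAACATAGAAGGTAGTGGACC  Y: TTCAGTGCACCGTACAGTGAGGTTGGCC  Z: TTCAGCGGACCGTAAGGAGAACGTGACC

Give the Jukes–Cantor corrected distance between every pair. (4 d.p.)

X–Y: 9/28 sites differ → p ≈ 0.321429, d = −0.75 ln(1 − 0.428572) = 0.419713 ≈ 0.4197.
X–Z: 12/28 sites differ → p ≈ 0.428571, d = −0.75 ln(1 − 0.571428) = 0.635472 ≈ 0.6355.
Y–Z: 9/28 sites differ → p ≈ 0.321429, d = −0.75 ln(1 − 0.428572) = 0.419713 ≈ 0.4197.

d(X,Y) = 0.4197, d(X,Z) = 0.6355, d(Y,Z) = 0.4197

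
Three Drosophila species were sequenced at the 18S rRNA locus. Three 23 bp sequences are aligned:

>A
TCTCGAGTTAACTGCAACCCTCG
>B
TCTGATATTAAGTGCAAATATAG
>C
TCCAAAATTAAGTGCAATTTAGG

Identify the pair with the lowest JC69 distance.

A–B: 9/23 differ, p = 0.391, d = 0.553.
A–C: 10/23 differ, p = 0.435, d = 0.650.
B–C: 7/23 differ, p = 0.304, d = 0.390.
The smallest distance is between B and C.

B and C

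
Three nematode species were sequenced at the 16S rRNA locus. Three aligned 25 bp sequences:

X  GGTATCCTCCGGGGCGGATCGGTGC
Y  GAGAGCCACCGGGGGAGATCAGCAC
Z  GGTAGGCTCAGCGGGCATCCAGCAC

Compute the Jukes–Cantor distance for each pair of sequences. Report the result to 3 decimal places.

X–Y: 9/25 sites differ → p = 0.36, d = −0.75 ln(1 − 0.48) = 0.490445 ≈ 0.490.
X–Z: 12/25 sites differ → p = 0.48, d = −0.75 ln(1 − 0.64) = 0.766238 ≈ 0.766.
Y–Z: 10/25 sites differ → p = 0.4, d = −0.75 ln(1 − 0.533333) = 0.571605 ≈ 0.572.

d(X,Y) = 0.490, d(X,Z) = 0.766, d(Y,Z) = 0.572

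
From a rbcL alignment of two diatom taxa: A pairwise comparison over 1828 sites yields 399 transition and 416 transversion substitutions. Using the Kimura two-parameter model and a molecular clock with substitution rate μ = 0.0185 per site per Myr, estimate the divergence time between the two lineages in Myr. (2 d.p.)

18.85

P = 399/1828 ≈ 0.218271 and Q = 416/1828 ≈ 0.227571.
Under the Kimura two-parameter model, d = −½ ln(1 − 2P − Q) − ¼ ln(1 − 2Q).
1 − 2P − Q = 0.335887, giving −½ ln(0.335887) = 0.545490.
1 − 2Q = 0.544858, giving −¼ ln(0.544858) = 0.151808.
d = 0.545490 + 0.151808 = 0.697298.
Under a molecular clock d = 2μt, so t = d/(2μ) = 0.697298 / (2 × 0.0185) = 18.85 Myr.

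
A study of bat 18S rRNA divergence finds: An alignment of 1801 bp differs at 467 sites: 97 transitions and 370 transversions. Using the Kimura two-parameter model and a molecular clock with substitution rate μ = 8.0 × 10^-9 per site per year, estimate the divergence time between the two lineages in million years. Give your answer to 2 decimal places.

P = 97/1801 ≈ 0.053859 and Q = 370/1801 ≈ 0.205441.
Under the Kimura two-parameter model, d = −½ ln(1 − 2P − Q) − ¼ ln(1 − 2Q).
1 − 2P − Q = 0.686841, giving −½ ln(0.686841) = 0.187826.
1 − 2Q = 0.589118, giving −¼ ln(0.589118) = 0.132282.
d = 0.187826 + 0.132282 = 0.320108.
Under a molecular clock d = 2μt, so t = d/(2μ) = 0.320108 / (2 × 8.0 × 10^-9) = 20.01 million years.

20.01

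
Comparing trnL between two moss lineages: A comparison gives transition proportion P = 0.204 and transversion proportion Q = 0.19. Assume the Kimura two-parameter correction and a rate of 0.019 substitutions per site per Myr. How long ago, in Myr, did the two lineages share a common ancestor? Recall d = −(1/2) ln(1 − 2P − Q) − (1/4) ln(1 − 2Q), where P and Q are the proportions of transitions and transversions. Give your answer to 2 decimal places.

15.14

Under the Kimura two-parameter model, d = −½ ln(1 − 2P − Q) − ¼ ln(1 − 2Q).
1 − 2P − Q = 0.402, giving −½ ln(0.402) = 0.455652.
1 − 2Q = 0.62, giving −¼ ln(0.62) = 0.119509.
d = 0.455652 + 0.119509 = 0.575161.
Under a molecular clock d = 2μt, so t = d/(2μ) = 0.575161 / (2 × 0.019) = 15.14 Myr.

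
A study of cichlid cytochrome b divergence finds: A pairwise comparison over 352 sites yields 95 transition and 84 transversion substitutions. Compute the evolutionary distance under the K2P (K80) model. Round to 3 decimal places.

P = 95/352 ≈ 0.269886 and Q = 84/352 ≈ 0.238636.
Under the Kimura two-parameter model, d = −½ ln(1 − 2P − Q) − ¼ ln(1 − 2Q).
1 − 2P − Q = 0.221592, giving −½ ln(0.221592) = 0.753459.
1 − 2Q = 0.522728, giving −¼ ln(0.522728) = 0.162174.
d = 0.753459 + 0.162174 = 0.915633.

0.916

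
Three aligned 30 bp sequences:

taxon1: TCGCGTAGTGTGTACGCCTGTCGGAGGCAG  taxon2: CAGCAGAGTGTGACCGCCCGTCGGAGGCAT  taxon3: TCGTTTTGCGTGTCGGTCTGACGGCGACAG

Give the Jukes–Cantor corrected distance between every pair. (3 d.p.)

d(taxon1,taxon2) = 0.330, d(taxon1,taxon3) = 0.441, d(taxon2,taxon3) = 0.824

taxon1–taxon2: 8/30 sites differ → p ≈ 0.266667, d = −0.75 ln(1 − 0.355556) = 0.329526 ≈ 0.330.
taxon1–taxon3: 10/30 sites differ → p ≈ 0.333333, d = −0.75 ln(1 − 0.444444) = 0.440839 ≈ 0.441.
taxon2–taxon3: 15/30 sites differ → p = 0.5, d = −0.75 ln(1 − 0.666667) = 0.823960 ≈ 0.824.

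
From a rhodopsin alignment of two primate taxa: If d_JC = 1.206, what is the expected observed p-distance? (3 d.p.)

0.600

p = (3/4)(1 − e^(−4d/3)) = 0.75 × (1 − e^(-1.608)) = 0.75 × (1 − 0.200288) = 0.599784.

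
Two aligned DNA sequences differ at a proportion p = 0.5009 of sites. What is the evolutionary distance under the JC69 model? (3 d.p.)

d = −(3/4) ln(1 − 4p/3) = −0.75 ln(1 − 0.667867) = −0.75 ln(0.332133)
  = −0.75 × (-1.102220) = 0.826665 substitutions/site.

0.827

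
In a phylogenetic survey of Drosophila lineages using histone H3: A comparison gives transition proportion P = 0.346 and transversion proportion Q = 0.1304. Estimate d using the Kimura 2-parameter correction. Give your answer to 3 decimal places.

Under the Kimura two-parameter model, d = −½ ln(1 − 2P − Q) − ¼ ln(1 − 2Q).
1 − 2P − Q = 0.1776, giving −½ ln(0.1776) = 0.864111.
1 − 2Q = 0.7392, giving −¼ ln(0.7392) = 0.075547.
d = 0.864111 + 0.075547 = 0.939658.

0.940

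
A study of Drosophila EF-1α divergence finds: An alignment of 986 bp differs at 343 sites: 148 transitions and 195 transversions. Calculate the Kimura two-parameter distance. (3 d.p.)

0.470

P = 148/986 ≈ 0.150101 and Q = 195/986 ≈ 0.197769.
Under the Kimura two-parameter model, d = −½ ln(1 − 2P − Q) − ¼ ln(1 − 2Q).
1 − 2P − Q = 0.502029, giving −½ ln(0.502029) = 0.344549.
1 − 2Q = 0.604462, giving −¼ ln(0.604462) = 0.125854.
d = 0.344549 + 0.125854 = 0.470403.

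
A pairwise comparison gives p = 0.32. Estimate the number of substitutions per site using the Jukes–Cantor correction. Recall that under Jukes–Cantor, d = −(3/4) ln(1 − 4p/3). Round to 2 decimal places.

d = −(3/4) ln(1 − 4p/3) = −0.75 ln(1 − 0.426667) = −0.75 ln(0.573333)
  = −0.75 × (-0.556289) = 0.417217 substitutions/site.

0.42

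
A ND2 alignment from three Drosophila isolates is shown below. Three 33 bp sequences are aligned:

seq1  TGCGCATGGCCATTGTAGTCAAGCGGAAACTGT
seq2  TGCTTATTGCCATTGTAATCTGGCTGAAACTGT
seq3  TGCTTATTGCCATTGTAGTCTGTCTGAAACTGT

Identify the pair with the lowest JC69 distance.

seq1–seq2: 7/33 differ, p = 0.212, d = 0.249.
seq1–seq3: 7/33 differ, p = 0.212, d = 0.249.
seq2–seq3: 2/33 differ, p = 0.061, d = 0.063.
The smallest distance is between seq2 and seq3.

seq2 and seq3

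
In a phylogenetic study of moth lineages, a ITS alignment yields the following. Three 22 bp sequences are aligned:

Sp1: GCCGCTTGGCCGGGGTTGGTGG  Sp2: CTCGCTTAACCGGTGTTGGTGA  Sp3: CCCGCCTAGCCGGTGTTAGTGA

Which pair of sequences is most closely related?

Sp1–Sp2: 6/22 differ, p = 0.273, d = 0.339.
Sp1–Sp3: 6/22 differ, p = 0.273, d = 0.339.
Sp2–Sp3: 4/22 differ, p = 0.182, d = 0.208.
The smallest distance is between Sp2 and Sp3.

Sp2 and Sp3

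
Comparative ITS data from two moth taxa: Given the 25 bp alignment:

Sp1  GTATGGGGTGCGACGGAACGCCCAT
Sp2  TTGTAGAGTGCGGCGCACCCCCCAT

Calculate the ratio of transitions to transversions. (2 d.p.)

1.00

Transitions are A↔G and C↔T; transversions are all other mismatches.
Transitions: 4. Transversions: 4.
R = 4/4 = 1.00.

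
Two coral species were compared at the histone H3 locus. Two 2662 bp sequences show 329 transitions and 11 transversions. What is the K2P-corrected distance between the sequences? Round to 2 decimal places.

P = 329/2662 ≈ 0.123591 and Q = 11/2662 ≈ 0.004132.
Under the Kimura two-parameter model, d = −½ ln(1 − 2P − Q) − ¼ ln(1 − 2Q).
1 − 2P − Q = 0.748686, giving −½ ln(0.748686) = 0.144718.
1 − 2Q = 0.991736, giving −¼ ln(0.991736) = 0.002075.
d = 0.144718 + 0.002075 = 0.146793.

0.15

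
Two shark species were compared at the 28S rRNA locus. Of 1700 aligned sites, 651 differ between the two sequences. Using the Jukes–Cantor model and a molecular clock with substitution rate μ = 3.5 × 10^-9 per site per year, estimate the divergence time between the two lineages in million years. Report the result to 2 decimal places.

76.56

p = 651/1700 ≈ 0.382941.
d = −(3/4) ln(1 − 4p/3) = −0.75 ln(1 − 0.510588) = −0.75 ln(0.489412)
  = −0.75 × (-0.714551) = 0.535913 substitutions/site.
Under a molecular clock d = 2μt, so t = d/(2μ) = 0.535913 / (2 × 3.5 × 10^-9) = 76.56 million years.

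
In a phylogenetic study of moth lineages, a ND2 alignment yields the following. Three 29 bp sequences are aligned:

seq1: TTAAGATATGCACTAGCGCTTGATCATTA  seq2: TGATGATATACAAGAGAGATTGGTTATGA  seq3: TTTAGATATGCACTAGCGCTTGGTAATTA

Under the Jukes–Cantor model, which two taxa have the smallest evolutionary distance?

seq1–seq2: 10/29 differ, p = 0.345, d = 0.462.
seq1–seq3: 3/29 differ, p = 0.103, d = 0.111.
seq2–seq3: 10/29 differ, p = 0.345, d = 0.462.
The smallest distance is between seq1 and seq3.

seq1 and seq3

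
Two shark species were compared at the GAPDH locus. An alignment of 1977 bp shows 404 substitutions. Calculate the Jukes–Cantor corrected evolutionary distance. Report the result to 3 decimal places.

p = 404/1977 ≈ 0.20435.
d = −(3/4) ln(1 − 4p/3) = −0.75 ln(1 − 0.272467) = −0.75 ln(0.727533)
  = −0.75 × (-0.318096) = 0.238572 substitutions/site.

0.239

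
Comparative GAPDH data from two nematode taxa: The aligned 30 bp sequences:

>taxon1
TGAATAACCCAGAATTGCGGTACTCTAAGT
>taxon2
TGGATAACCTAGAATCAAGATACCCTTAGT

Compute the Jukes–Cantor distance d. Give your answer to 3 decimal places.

0.330

The sequences differ at 8 of 30 sites (3, 10, 16, 17, 18, 20, 24, 27), so p = 8/30 ≈ 0.266667.
d = −(3/4) ln(1 − 4p/3) = −0.75 ln(1 − 0.355556) = −0.75 ln(0.644444)
  = −0.75 × (-0.439367) = 0.329525 substitutions/site.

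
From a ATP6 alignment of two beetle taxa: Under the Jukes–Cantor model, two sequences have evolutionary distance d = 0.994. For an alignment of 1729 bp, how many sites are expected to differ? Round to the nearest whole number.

Invert JC69: p = (3/4)(1 − e^(−4d/3)) = 0.75 × (1 − e^(-1.325333)) = 0.75 × (1 − 0.265714) = 0.550715.
Expected differing sites = pL ≈ 0.550715 × 1729 = 952.186235 ≈ 952.

952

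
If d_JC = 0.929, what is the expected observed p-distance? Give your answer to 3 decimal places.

0.533

p = (3/4)(1 − e^(−4d/3)) = 0.75 × (1 − e^(-1.238667)) = 0.75 × (1 − 0.289770) = 0.532673.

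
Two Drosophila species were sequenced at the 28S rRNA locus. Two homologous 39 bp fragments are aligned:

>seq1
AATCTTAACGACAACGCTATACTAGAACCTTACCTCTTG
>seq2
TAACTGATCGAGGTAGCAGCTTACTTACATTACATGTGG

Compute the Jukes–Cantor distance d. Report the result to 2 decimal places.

0.95

The sequences differ at 21 of 39 sites, so p = 21/39 ≈ 0.538462.
d = −(3/4) ln(1 − 4p/3) = −0.75 ln(1 − 0.717949) = −0.75 ln(0.282051)
  = −0.75 × (-1.265667) = 0.949250 substitutions/site.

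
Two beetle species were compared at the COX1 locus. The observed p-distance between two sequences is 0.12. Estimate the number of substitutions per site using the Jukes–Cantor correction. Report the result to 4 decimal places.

0.1308

d = −(3/4) ln(1 − 4p/3) = −0.75 ln(1 − 0.16) = −0.75 ln(0.84)
  = −0.75 × (-0.174353) = 0.130765 substitutions/site.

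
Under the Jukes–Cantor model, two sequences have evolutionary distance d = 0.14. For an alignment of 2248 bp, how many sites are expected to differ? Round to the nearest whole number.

Invert JC69: p = (3/4)(1 − e^(−4d/3)) = 0.75 × (1 − e^(-0.186667)) = 0.75 × (1 − 0.829720) = 0.127710.
Expected differing sites = pL ≈ 0.127710 × 2248 = 287.09208 ≈ 287.

287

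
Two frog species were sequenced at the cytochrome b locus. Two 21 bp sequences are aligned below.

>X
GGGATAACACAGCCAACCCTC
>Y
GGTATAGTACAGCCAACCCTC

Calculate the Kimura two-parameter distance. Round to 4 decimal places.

0.1610

Of 21 sites, 2 differences are transitions and 1 are transversions, so P = 2/21 ≈ 0.095238 and Q = 1/21 ≈ 0.047619.
Under the Kimura two-parameter model, d = −½ ln(1 − 2P − Q) − ¼ ln(1 − 2Q).
1 − 2P − Q = 0.761905, giving −½ ln(0.761905) = 0.135967.
1 − 2Q = 0.904762, giving −¼ ln(0.904762) = 0.025021.
d = 0.135967 + 0.025021 = 0.160988.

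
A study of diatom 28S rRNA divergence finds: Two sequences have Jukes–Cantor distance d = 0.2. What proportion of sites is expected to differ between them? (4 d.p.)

0.1756

p = (3/4)(1 − e^(−4d/3)) = 0.75 × (1 − e^(-0.266667)) = 0.75 × (1 − 0.765928) = 0.175554.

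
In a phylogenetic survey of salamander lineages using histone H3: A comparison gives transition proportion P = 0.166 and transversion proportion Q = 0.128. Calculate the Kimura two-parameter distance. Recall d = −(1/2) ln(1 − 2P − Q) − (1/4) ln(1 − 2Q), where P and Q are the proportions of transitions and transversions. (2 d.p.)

0.38

Under the Kimura two-parameter model, d = −½ ln(1 − 2P − Q) − ¼ ln(1 − 2Q).
1 − 2P − Q = 0.54, giving −½ ln(0.54) = 0.308093.
1 − 2Q = 0.744, giving −¼ ln(0.744) = 0.073929.
d = 0.308093 + 0.073929 = 0.382022.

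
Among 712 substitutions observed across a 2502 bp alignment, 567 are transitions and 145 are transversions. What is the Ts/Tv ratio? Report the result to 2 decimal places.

3.91

R = 567/145 = 3.910344… ≈ 3.91 (to 2 d.p.).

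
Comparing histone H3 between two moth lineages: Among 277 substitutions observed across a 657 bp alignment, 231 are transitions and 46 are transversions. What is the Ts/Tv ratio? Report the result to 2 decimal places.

R = 231/46 = 5.021739… ≈ 5.02 (to 2 d.p.).

5.02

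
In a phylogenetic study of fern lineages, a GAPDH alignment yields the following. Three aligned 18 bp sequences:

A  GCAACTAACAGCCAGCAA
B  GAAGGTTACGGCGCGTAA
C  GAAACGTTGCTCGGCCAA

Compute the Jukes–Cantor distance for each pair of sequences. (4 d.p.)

A–B: 8/18 sites differ → p ≈ 0.444444, d = −0.75 ln(1 − 0.592592) = 0.673455 ≈ 0.6735.
A–C: 10/18 sites differ → p ≈ 0.555556, d = −0.75 ln(1 − 0.740741) = 1.012446 ≈ 1.0124.
B–C: 10/18 sites differ → p ≈ 0.555556, d = −0.75 ln(1 − 0.740741) = 1.012446 ≈ 1.0124.

d(A,B) = 0.6735, d(A,C) = 1.0124, d(B,C) = 1.0124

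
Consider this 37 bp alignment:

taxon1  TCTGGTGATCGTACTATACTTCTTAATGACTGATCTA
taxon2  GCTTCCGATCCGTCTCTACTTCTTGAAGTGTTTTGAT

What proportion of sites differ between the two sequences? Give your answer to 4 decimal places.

The sequences differ at 17 of 37 positions.
p = 17/37 = 0.459459… ≈ 0.4595 (to 4 d.p.).

0.4595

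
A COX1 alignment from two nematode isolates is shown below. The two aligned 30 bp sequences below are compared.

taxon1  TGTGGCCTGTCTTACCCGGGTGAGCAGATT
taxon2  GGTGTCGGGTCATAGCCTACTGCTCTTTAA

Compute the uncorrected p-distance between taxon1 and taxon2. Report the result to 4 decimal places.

The sequences differ at 16 of 30 positions.
p = 16/30 = 0.533333… ≈ 0.5333 (to 4 d.p.).

0.5333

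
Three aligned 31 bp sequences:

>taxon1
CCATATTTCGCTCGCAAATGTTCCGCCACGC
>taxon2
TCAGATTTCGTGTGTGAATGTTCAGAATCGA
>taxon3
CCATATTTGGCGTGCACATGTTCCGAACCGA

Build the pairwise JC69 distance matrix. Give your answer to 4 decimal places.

d(taxon1,taxon2) = 0.5445, d(taxon1,taxon3) = 0.3163, d(taxon2,taxon3) = 0.3672

taxon1–taxon2: 12/31 sites differ → p ≈ 0.387097, d = −0.75 ln(1 − 0.516129) = 0.544453 ≈ 0.5445.
taxon1–taxon3: 8/31 sites differ → p ≈ 0.258065, d = −0.75 ln(1 − 0.344087) = 0.316295 ≈ 0.3163.
taxon2–taxon3: 9/31 sites differ → p ≈ 0.290323, d = −0.75 ln(1 − 0.387097) = 0.367161 ≈ 0.3672.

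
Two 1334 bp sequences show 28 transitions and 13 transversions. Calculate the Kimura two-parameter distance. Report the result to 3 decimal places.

0.031

P = 28/1334 ≈ 0.02099 and Q = 13/1334 ≈ 0.009745.
Under the Kimura two-parameter model, d = −½ ln(1 − 2P − Q) − ¼ ln(1 − 2Q).
1 − 2P − Q = 0.948275, giving −½ ln(0.948275) = 0.026555.
1 − 2Q = 0.98051, giving −¼ ln(0.98051) = 0.004921.
d = 0.026555 + 0.004921 = 0.031476.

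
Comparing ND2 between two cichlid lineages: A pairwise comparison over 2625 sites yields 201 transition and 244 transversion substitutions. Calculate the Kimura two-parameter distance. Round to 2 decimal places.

P = 201/2625 ≈ 0.076571 and Q = 244/2625 ≈ 0.092952.
Under the Kimura two-parameter model, d = −½ ln(1 − 2P − Q) − ¼ ln(1 − 2Q).
1 − 2P − Q = 0.753906, giving −½ ln(0.753906) = 0.141244.
1 − 2Q = 0.814096, giving −¼ ln(0.814096) = 0.051419.
d = 0.141244 + 0.051419 = 0.192663.

0.19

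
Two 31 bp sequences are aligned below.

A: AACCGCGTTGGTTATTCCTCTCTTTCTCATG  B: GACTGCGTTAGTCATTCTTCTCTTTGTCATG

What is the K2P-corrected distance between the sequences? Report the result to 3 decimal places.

0.236

Of 31 sites, 5 differences are transitions and 1 are transversions, so P = 5/31 ≈ 0.16129 and Q = 1/31 ≈ 0.032258.
Under the Kimura two-parameter model, d = −½ ln(1 − 2P − Q) − ¼ ln(1 − 2Q).
1 − 2P − Q = 0.645162, giving −½ ln(0.645162) = 0.219127.
1 − 2Q = 0.935484, giving −¼ ln(0.935484) = 0.016673.
d = 0.219127 + 0.016673 = 0.235800.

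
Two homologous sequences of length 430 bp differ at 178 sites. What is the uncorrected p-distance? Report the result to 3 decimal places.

0.414

p = 178/430 = 0.413953… ≈ 0.414 (to 3 d.p.).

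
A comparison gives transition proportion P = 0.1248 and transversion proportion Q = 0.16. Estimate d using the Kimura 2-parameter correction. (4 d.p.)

0.3599

Under the Kimura two-parameter model, d = −½ ln(1 − 2P − Q) − ¼ ln(1 − 2Q).
1 − 2P − Q = 0.5904, giving −½ ln(0.5904) = 0.263478.
1 − 2Q = 0.68, giving −¼ ln(0.68) = 0.096416.
d = 0.263478 + 0.096416 = 0.359894.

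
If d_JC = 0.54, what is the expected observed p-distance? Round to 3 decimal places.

0.385

p = (3/4)(1 − e^(−4d/3)) = 0.75 × (1 − e^(-0.72)) = 0.75 × (1 − 0.486752) = 0.384936.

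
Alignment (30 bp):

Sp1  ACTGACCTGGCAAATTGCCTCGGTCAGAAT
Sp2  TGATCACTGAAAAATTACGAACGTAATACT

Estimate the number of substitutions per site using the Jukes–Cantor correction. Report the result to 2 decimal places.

0.93

The sequences differ at 16 of 30 sites, so p = 16/30 ≈ 0.533333.
d = −(3/4) ln(1 − 4p/3) = −0.75 ln(1 − 0.711111) = −0.75 ln(0.288889)
  = −0.75 × (-1.241713) = 0.931285 substitutions/site.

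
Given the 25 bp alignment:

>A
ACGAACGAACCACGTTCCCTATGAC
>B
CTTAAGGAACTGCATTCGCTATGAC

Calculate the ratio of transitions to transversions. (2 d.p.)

Transitions are A↔G and C↔T; transversions are all other mismatches.
Transitions: 4. Transversions: 4.
R = 4/4 = 1.00.

1.00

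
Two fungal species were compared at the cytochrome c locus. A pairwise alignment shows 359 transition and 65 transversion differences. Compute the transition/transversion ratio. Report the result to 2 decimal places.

5.52

R = 359/65 = 5.523076… ≈ 5.52 (to 2 d.p.).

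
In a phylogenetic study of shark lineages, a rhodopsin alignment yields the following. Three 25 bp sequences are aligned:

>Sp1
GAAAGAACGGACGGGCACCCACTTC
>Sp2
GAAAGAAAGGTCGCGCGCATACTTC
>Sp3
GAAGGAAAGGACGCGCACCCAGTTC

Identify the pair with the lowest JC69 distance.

Sp1 and Sp3

Sp1–Sp2: 6/25 differ, p = 0.240, d = 0.289.
Sp1–Sp3: 4/25 differ, p = 0.160, d = 0.180.
Sp2–Sp3: 6/25 differ, p = 0.240, d = 0.289.
The smallest distance is between Sp1 and Sp3.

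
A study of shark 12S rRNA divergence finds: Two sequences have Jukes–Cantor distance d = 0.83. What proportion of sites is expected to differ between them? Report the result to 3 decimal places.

p = (3/4)(1 − e^(−4d/3)) = 0.75 × (1 − e^(-1.106667)) = 0.75 × (1 − 0.330659) = 0.502006.

0.502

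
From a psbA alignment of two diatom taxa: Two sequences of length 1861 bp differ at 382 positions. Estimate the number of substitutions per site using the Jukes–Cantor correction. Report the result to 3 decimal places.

p = 382/1861 ≈ 0.205266.
d = −(3/4) ln(1 − 4p/3) = −0.75 ln(1 − 0.273688) = −0.75 ln(0.726312)
  = −0.75 × (-0.319776) = 0.239832 substitutions/site.

0.240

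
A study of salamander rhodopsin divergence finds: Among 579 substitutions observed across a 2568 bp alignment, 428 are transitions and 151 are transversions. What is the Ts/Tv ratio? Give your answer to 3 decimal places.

R = 428/151 = 2.834437… ≈ 2.834 (to 3 d.p.).

2.834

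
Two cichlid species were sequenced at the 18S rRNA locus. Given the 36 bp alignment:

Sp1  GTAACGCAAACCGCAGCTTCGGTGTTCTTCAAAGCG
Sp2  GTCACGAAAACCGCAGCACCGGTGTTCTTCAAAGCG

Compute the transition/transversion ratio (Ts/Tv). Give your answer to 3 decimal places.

Transitions are A↔G and C↔T; transversions are all other mismatches.
Transitions: 1. Transversions: 3.
R = 1/3 = 0.333333… ≈ 0.333 (to 3 d.p.).

0.333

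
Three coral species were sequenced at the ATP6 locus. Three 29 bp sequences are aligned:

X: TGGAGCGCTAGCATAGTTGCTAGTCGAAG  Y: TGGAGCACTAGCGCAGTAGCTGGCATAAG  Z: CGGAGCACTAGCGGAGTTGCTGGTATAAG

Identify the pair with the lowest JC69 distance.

Y and Z

X–Y: 8/29 differ, p = 0.276, d = 0.344.
X–Z: 7/29 differ, p = 0.241, d = 0.291.
Y–Z: 4/29 differ, p = 0.138, d = 0.152.
The smallest distance is between Y and Z.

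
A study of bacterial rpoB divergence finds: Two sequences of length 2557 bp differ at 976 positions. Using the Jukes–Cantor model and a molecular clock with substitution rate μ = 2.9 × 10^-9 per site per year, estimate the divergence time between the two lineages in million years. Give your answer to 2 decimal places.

91.96

p = 976/2557 ≈ 0.381697.
d = −(3/4) ln(1 − 4p/3) = −0.75 ln(1 − 0.508929) = −0.75 ln(0.491071)
  = −0.75 × (-0.711167) = 0.533375 substitutions/site.
Under a molecular clock d = 2μt, so t = d/(2μ) = 0.533375 / (2 × 2.9 × 10^-9) = 91.96 million years.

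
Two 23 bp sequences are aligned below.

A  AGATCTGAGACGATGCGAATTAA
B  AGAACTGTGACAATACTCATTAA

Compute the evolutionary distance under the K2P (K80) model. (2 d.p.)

0.32

Of 23 sites, 2 differences are transitions and 4 are transversions, so P = 2/23 ≈ 0.086957 and Q = 4/23 ≈ 0.173913.
Under the Kimura two-parameter model, d = −½ ln(1 − 2P − Q) − ¼ ln(1 − 2Q).
1 − 2P − Q = 0.652173, giving −½ ln(0.652173) = 0.213723.
1 − 2Q = 0.652174, giving −¼ ln(0.652174) = 0.106861.
d = 0.213723 + 0.106861 = 0.320584.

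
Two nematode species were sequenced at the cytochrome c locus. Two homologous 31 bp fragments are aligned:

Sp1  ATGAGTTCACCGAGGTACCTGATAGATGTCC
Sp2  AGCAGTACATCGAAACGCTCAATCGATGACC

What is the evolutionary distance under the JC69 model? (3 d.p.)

The sequences differ at 13 of 31 sites, so p = 13/31 ≈ 0.419355.
d = −(3/4) ln(1 − 4p/3) = −0.75 ln(1 − 0.55914) = −0.75 ln(0.44086)
  = −0.75 × (-0.819028) = 0.614271 substitutions/site.

0.614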